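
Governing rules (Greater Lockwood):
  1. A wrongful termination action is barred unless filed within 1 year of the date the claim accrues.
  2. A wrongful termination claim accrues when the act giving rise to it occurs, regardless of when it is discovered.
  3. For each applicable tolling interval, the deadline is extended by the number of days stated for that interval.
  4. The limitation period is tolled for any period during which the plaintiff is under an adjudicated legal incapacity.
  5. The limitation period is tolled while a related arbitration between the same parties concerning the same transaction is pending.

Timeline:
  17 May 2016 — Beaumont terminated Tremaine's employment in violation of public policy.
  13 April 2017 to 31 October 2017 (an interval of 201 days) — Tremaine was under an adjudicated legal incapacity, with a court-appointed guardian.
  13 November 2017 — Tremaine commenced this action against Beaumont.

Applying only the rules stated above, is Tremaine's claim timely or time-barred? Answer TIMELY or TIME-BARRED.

The claim accrued on 17 May 2016, the date of the act.
Adding the 1 year base period to 17 May 2016 gives a deadline of 17 May 2017, before any tolling.
Because the plaintiff's legal incapacity ran from 13 April 2017 to 31 October 2017, the deadline is extended by 201 days to 4 December 2017.
Tremaine filed on 13 November 2017, before the 4 December 2017 deadline, so the action is timely.

TIMELY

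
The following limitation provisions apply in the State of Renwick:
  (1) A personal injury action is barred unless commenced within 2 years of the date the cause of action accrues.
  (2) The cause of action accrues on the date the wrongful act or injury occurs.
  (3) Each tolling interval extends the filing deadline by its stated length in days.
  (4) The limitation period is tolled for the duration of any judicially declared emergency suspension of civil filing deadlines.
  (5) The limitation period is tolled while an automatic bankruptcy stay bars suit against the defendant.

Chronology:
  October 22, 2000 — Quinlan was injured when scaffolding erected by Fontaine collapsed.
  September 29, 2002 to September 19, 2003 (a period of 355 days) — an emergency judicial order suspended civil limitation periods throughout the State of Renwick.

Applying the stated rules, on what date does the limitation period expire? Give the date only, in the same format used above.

The cause of action accrued on October 22, 2000, the date of the act.
2 years from October 22, 2000 is October 22, 2002.
The period was tolled for 355 days by the emergency suspension of filing deadlines (September 29, 2002 to September 19, 2003), pushing the deadline to October 12, 2003.

October 12, 2003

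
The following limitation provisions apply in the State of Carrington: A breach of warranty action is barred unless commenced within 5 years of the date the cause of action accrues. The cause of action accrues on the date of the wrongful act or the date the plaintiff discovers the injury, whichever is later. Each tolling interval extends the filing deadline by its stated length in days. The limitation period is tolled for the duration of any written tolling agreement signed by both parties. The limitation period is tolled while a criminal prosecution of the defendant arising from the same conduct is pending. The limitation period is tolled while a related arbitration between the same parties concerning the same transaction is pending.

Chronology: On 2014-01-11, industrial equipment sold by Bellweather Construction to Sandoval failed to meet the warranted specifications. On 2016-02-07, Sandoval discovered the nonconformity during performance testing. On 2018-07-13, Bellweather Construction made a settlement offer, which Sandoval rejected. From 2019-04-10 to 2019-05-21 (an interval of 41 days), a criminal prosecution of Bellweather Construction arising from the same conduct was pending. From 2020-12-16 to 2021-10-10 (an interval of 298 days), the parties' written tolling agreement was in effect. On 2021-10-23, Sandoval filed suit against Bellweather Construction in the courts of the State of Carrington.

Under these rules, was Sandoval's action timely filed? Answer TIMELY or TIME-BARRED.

The claim accrued on 2016-02-07 — the later of the 2014-01-11 act and the 2016-02-07 discovery.
The untolled deadline — 5 years after 2016-02-07 — is 2021-02-07.
The period was tolled for 41 days by the pending criminal prosecution (2019-04-10 to 2019-05-21), pushing the deadline to 2021-03-20.
The period was tolled for 298 days by the written tolling agreement (2020-12-16 to 2021-10-10), pushing the deadline to 2022-01-12.
The other events in the timeline have no effect on the limitation period under the stated rules.
Filing on 2021-10-23 beat the 2022-01-12 deadline — the action is timely.

TIMELY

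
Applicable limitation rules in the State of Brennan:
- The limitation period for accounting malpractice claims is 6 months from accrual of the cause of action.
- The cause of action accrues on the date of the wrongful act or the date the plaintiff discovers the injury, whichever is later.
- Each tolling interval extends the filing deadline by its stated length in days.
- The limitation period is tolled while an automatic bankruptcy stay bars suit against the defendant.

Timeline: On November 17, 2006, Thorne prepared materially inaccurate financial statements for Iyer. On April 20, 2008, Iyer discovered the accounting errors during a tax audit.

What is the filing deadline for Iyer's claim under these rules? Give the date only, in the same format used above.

October 20, 2008

Because discovery on April 20, 2008 post-dates the November 17, 2006 act, accrual under the later-of rule falls on April 20, 2008.
The untolled deadline — 6 months after April 20, 2008 — is October 20, 2008.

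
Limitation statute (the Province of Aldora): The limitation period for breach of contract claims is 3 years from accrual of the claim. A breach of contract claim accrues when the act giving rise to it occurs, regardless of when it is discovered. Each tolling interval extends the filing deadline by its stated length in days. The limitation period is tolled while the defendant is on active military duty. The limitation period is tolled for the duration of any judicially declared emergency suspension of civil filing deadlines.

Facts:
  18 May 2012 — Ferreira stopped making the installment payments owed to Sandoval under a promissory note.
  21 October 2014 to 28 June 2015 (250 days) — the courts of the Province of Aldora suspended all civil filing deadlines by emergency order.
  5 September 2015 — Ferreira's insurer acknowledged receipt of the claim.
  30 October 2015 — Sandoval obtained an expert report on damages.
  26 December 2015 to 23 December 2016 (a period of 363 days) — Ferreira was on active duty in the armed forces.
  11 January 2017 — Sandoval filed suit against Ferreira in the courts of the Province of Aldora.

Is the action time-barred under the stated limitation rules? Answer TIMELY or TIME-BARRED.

The limitation period began to run on 18 May 2012.
The untolled deadline — 3 years after 18 May 2012 — is 18 May 2015.
The emergency suspension of filing deadlines from 21 October 2014 to 28 June 2015 tolled the period for 250 days, extending the deadline to 23 January 2016.
The defendant's active military service from 26 December 2015 to 23 December 2016 tolled the period for 363 days, extending the deadline to 20 January 2017.
None of the other events listed affects the running of the period under the stated rules.
Sandoval filed on 11 January 2017, before the 20 January 2017 deadline, so the action is timely.

TIMELY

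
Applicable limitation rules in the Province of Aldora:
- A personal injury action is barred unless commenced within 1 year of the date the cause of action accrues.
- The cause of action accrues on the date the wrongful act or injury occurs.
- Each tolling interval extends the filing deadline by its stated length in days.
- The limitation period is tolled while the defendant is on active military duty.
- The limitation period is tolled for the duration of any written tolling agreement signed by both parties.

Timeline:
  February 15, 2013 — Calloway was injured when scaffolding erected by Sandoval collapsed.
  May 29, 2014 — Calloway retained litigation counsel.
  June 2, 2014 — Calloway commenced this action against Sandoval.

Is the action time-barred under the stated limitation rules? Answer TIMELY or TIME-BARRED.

The limitation period began to run on February 15, 2013.
Adding the 1 year base period to February 15, 2013 gives a deadline of February 15, 2014, before any tolling.
The other events in the timeline have no effect on the limitation period under the stated rules.
The June 2, 2014 filing falls after the February 15, 2014 deadline; the claim is time-barred.

TIME-BARRED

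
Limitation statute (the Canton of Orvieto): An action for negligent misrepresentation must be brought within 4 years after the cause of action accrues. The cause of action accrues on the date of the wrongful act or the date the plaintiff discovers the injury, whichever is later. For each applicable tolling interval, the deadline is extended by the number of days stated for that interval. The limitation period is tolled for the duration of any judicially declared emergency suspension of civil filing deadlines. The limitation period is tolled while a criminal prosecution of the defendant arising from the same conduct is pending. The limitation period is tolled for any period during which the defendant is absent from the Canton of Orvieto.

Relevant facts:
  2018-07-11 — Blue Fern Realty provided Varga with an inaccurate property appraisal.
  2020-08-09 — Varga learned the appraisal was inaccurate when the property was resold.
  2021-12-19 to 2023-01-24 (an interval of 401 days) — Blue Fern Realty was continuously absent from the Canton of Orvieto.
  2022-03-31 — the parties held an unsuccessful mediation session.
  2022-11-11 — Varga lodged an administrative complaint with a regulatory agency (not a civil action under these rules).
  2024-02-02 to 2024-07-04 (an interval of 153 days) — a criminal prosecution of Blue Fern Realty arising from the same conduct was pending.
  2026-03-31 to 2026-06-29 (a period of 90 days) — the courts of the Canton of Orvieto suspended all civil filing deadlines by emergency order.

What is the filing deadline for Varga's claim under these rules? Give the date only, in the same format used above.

The claim accrued on 2020-08-09 — the later of the 2018-07-11 act and the 2020-08-09 discovery.
Adding the 4 years base period to 2020-08-09 gives a deadline of 2024-08-09, before any tolling.
The period was tolled for 401 days by the defendant's absence from the jurisdiction (2021-12-19 to 2023-01-24), pushing the deadline to 2025-09-14.
The pending criminal prosecution from 2024-02-02 to 2024-07-04 tolled the period for 153 days, extending the deadline to 2026-02-14.
The emergency suspension of filing deadlines from 2026-03-31 to 2026-06-29 began after the period had already run on 2026-02-14, so it has no tolling effect.
The other events in the timeline have no effect on the limitation period under the stated rules.

2026-02-14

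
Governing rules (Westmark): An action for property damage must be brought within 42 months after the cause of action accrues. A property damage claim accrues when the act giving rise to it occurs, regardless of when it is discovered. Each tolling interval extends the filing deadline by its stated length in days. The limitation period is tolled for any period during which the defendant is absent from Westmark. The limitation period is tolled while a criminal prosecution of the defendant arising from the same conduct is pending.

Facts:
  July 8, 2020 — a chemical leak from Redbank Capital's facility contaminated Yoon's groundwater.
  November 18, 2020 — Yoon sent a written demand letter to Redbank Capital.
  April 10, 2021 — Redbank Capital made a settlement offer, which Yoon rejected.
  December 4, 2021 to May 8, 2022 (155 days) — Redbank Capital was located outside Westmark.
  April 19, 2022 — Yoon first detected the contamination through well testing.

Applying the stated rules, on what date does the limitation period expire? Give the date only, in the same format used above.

The claim accrued on July 8, 2020, when the wrongful act occurred; under the stated occurrence rule the April 19, 2022 discovery does not delay accrual.
Adding the 42 months base period to July 8, 2020 gives a deadline of January 8, 2024, before any tolling.
The period was tolled for 155 days by the defendant's absence from the jurisdiction (December 4, 2021 to May 8, 2022), pushing the deadline to June 11, 2024.
None of the other events listed affects the running of the period under the stated rules.

June 11, 2024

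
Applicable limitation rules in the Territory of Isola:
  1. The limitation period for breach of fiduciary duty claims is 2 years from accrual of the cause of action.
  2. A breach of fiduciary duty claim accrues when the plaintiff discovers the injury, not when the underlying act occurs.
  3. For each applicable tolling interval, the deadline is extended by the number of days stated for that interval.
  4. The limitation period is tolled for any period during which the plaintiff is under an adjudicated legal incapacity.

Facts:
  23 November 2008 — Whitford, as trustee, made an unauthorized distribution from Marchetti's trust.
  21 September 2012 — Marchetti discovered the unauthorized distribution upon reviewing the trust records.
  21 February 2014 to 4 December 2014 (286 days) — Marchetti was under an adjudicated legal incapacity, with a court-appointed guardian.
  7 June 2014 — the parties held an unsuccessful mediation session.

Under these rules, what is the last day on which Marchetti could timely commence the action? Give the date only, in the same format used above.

4 July 2015

Accrual is tied to discovery, so the period began on 21 September 2012 rather than on 23 November 2008 when the act occurred.
2 years from 21 September 2012 is 21 September 2014.
The period was tolled for 286 days by the plaintiff's legal incapacity (21 February 2014 to 4 December 2014), pushing the deadline to 4 July 2015.
None of the other events listed affects the running of the period under the stated rules.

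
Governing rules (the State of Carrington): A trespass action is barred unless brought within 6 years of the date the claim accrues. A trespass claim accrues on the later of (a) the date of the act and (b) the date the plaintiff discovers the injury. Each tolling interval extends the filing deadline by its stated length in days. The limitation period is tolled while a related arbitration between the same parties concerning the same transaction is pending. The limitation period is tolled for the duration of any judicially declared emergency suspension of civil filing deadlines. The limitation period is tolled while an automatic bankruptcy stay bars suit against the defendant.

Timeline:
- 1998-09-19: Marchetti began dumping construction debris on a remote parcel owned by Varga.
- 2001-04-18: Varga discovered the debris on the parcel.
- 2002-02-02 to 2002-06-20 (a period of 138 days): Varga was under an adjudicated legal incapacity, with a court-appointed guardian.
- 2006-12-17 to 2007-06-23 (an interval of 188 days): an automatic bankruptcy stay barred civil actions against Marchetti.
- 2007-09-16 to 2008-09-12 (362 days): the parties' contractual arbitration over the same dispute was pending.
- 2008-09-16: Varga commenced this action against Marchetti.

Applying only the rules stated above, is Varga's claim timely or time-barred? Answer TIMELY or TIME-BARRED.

TIMELY

The claim accrued on 2001-04-18 — the later of the 1998-09-19 act and the 2001-04-18 discovery.
6 years from 2001-04-18 is 2007-04-18.
The automatic bankruptcy stay from 2006-12-17 to 2007-06-23 tolled the period for 188 days, extending the deadline to 2007-10-23.
The period was tolled for 362 days by the pending related arbitration (2007-09-16 to 2008-09-12), pushing the deadline to 2008-10-19.
Although the plaintiff's incapacity ran from 2002-02-02 to 2002-06-20, the stated rules do not make that a tolling event, so it is disregarded.
The 2008-09-16 filing precedes the 2008-10-19 deadline; the claim is timely.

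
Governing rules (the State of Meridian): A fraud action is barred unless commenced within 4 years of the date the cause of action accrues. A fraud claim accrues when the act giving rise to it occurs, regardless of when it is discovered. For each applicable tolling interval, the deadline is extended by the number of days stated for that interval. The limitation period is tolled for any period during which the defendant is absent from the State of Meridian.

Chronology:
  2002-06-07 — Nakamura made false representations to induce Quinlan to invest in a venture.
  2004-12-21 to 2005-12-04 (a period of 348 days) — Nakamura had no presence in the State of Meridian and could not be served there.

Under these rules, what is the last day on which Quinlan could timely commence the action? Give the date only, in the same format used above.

The limitation period began to run on 2002-06-07.
The untolled deadline — 4 years after 2002-06-07 — is 2006-06-07.
The defendant's absence from the jurisdiction from 2004-12-21 to 2005-12-04 tolled the period for 348 days, extending the deadline to 2007-05-21.

2007-05-21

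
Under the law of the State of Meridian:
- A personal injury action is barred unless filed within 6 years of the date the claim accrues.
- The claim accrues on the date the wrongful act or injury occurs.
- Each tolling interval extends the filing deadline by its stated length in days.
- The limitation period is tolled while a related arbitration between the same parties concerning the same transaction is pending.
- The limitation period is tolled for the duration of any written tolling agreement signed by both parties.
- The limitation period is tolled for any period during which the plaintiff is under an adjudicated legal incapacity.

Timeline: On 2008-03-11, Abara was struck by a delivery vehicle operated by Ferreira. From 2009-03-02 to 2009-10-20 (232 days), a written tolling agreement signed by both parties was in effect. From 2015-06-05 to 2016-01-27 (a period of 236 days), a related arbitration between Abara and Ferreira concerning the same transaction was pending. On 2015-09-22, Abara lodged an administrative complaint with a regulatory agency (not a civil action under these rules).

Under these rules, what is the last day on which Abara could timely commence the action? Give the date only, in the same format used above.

2014-10-29

The claim accrued on 2008-03-11, when the wrongful act occurred.
The untolled deadline — 6 years after 2008-03-11 — is 2014-03-11.
The written tolling agreement from 2009-03-02 to 2009-10-20 tolled the period for 232 days, extending the deadline to 2014-10-29.
The pending related arbitration starting 2015-06-05 came too late — the period had run on 2014-10-29 — and so does not extend the deadline.
None of the other events listed affects the running of the period under the stated rules.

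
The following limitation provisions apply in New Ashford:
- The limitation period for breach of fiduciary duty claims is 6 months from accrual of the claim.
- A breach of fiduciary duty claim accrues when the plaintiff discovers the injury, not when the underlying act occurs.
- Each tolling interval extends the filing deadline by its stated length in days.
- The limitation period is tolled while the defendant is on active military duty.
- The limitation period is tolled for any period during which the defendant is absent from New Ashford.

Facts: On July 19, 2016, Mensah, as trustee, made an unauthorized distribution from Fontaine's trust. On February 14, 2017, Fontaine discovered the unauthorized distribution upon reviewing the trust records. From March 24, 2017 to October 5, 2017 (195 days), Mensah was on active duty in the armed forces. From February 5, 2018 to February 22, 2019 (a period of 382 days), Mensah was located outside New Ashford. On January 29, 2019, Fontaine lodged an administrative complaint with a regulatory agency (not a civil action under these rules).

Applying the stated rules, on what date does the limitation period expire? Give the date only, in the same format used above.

Accrual is tied to discovery, so the period began on February 14, 2017 rather than on July 19, 2016 when the act occurred.
Adding the 6 months base period to February 14, 2017 gives a deadline of August 14, 2017, before any tolling.
Because the defendant's active military service ran from March 24, 2017 to October 5, 2017, the deadline is extended by 195 days to February 25, 2018.
The defendant's absence from the jurisdiction from February 5, 2018 to February 22, 2019 tolled the period for 382 days, extending the deadline to March 14, 2019.
None of the other events listed affects the running of the period under the stated rules.

March 14, 2019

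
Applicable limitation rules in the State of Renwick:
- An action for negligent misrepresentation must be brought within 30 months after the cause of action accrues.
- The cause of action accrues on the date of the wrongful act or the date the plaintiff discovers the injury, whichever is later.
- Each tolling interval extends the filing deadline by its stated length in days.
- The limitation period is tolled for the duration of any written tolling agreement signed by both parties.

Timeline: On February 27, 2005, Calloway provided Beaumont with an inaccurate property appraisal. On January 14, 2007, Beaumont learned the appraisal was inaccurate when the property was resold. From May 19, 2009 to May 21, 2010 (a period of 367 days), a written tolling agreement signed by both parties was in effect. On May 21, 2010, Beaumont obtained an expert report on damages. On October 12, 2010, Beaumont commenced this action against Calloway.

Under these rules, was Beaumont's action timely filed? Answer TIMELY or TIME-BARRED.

Because discovery on January 14, 2007 post-dates the February 27, 2005 act, accrual under the later-of rule falls on January 14, 2007.
Adding the 30 months base period to January 14, 2007 gives a deadline of July 14, 2009, before any tolling.
Because the written tolling agreement ran from May 19, 2009 to May 21, 2010, the deadline is extended by 367 days to July 16, 2010.
The other events in the timeline have no effect on the limitation period under the stated rules.
The October 12, 2010 filing falls after the July 16, 2010 deadline; the claim is time-barred.

TIME-BARRED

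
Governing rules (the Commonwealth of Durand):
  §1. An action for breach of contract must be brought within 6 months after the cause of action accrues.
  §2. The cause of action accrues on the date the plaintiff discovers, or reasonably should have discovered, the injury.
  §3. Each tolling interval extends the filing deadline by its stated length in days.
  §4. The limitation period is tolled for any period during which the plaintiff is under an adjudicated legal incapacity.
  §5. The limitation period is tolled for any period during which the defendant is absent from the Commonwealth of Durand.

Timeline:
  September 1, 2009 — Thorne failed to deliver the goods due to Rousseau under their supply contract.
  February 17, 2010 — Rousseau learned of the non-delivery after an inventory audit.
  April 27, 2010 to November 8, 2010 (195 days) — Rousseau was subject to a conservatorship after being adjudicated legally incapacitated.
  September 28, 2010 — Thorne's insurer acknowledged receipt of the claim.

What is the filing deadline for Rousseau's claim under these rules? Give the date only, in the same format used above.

February 28, 2011

Under the discovery rule, the claim accrued on February 17, 2010, when Rousseau discovered the injury — not on the September 1, 2009 date of the underlying act.
The untolled deadline — 6 months after February 17, 2010 — is August 17, 2010.
Because the plaintiff's legal incapacity ran from April 27, 2010 to November 8, 2010, the deadline is extended by 195 days to February 28, 2011.
None of the other events listed affects the running of the period under the stated rules.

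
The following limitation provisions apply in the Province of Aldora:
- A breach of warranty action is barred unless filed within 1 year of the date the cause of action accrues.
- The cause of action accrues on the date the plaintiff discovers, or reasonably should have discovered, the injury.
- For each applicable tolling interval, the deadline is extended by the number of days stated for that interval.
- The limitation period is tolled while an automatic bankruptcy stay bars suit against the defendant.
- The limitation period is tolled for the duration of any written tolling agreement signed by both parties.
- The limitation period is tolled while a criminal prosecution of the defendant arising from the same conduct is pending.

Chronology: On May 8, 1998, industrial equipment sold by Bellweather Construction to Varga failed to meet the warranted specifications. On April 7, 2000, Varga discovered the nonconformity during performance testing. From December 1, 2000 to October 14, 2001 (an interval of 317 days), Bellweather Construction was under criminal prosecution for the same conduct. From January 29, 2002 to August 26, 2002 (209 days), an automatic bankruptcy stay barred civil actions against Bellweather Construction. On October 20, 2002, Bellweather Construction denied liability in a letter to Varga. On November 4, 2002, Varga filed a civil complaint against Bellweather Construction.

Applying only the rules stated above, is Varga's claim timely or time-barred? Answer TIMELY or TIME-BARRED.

Accrual is tied to discovery, so the period began on April 7, 2000 rather than on May 8, 1998 when the act occurred.
1 year from April 7, 2000 is April 7, 2001.
The period was tolled for 317 days by the pending criminal prosecution (December 1, 2000 to October 14, 2001), pushing the deadline to February 18, 2002.
Because the automatic bankruptcy stay ran from January 29, 2002 to August 26, 2002, the deadline is extended by 209 days to September 15, 2002.
Nothing else in the chronology tolls or restarts the period.
Filing on November 4, 2002 missed the September 15, 2002 deadline — the action is time-barred.

TIME-BARRED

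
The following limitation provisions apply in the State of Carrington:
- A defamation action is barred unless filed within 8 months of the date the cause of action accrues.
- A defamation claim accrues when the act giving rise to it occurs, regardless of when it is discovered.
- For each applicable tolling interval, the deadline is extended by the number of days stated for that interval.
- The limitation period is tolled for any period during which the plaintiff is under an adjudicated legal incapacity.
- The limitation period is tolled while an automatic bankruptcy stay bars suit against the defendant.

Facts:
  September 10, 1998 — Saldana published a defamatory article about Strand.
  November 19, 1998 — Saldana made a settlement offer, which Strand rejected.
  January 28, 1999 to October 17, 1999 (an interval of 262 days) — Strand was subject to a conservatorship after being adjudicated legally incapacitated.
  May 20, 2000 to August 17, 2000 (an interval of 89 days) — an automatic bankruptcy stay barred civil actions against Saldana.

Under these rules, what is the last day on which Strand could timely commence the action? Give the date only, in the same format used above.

The claim accrued on September 10, 1998, when the wrongful act occurred.
The untolled deadline — 8 months after September 10, 1998 — is May 10, 1999.
Because the plaintiff's legal incapacity ran from January 28, 1999 to October 17, 1999, the deadline is extended by 262 days to January 27, 2000.
The automatic bankruptcy stay starting May 20, 2000 came too late — the period had run on January 27, 2000 — and so does not extend the deadline.
The other events in the timeline have no effect on the limitation period under the stated rules.

January 27, 2000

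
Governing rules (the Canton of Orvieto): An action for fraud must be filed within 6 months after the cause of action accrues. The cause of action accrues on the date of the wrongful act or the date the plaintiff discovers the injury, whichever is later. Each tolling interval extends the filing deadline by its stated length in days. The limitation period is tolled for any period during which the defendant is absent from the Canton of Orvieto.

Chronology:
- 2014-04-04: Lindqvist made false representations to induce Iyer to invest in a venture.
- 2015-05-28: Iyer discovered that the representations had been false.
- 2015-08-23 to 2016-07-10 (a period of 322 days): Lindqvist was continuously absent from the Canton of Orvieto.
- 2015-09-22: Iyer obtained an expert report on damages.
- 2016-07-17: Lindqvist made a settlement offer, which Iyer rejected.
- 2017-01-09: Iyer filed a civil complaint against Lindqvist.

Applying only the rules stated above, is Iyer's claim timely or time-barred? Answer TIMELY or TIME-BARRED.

Because discovery on 2015-05-28 post-dates the 2014-04-04 act, accrual under the later-of rule falls on 2015-05-28.
The untolled deadline — 6 months after 2015-05-28 — is 2015-11-28.
Because the defendant's absence from the jurisdiction ran from 2015-08-23 to 2016-07-10, the deadline is extended by 322 days to 2016-10-15.
None of the other events listed affects the running of the period under the stated rules.
Filing on 2017-01-09 missed the 2016-10-15 deadline — the action is time-barred.

TIME-BARRED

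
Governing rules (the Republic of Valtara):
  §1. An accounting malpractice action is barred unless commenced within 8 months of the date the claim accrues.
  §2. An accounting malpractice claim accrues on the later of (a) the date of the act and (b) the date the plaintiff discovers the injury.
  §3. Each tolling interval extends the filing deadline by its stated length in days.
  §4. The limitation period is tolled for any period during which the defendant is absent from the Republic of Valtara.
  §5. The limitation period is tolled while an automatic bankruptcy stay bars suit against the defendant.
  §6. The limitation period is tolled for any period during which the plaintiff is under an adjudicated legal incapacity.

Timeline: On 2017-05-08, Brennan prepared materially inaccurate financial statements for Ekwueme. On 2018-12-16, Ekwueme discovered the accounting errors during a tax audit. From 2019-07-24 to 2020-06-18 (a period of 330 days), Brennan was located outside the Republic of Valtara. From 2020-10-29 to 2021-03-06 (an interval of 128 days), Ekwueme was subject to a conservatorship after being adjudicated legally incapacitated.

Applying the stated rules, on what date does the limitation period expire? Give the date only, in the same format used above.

Because discovery on 2018-12-16 post-dates the 2017-05-08 act, accrual under the later-of rule falls on 2018-12-16.
The untolled deadline — 8 months after 2018-12-16 — is 2019-08-16.
The defendant's absence from the jurisdiction from 2019-07-24 to 2020-06-18 tolled the period for 330 days, extending the deadline to 2020-07-11.
The plaintiff's legal incapacity starting 2020-10-29 came too late — the period had run on 2020-07-11 — and so does not extend the deadline.

2020-07-11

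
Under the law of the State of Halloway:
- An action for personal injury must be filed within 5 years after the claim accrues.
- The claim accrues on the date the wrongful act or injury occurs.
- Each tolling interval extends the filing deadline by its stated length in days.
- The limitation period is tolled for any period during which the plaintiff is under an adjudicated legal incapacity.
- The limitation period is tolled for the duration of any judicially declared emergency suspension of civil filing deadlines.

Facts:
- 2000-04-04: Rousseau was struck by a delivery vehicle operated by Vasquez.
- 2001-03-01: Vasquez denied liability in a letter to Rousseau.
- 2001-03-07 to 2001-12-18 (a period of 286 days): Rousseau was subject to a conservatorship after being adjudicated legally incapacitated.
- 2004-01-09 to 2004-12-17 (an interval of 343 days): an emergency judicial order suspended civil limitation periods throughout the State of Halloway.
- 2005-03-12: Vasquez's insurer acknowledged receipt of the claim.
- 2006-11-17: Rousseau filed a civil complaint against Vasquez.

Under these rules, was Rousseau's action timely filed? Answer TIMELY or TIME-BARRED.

TIMELY

The limitation period began to run on 2000-04-04.
Adding the 5 years base period to 2000-04-04 gives a deadline of 2005-04-04, before any tolling.
The plaintiff's legal incapacity from 2001-03-07 to 2001-12-18 tolled the period for 286 days, extending the deadline to 2006-01-15.
The emergency suspension of filing deadlines from 2004-01-09 to 2004-12-17 tolled the period for 343 days, extending the deadline to 2006-12-24.
The other events in the timeline have no effect on the limitation period under the stated rules.
Rousseau filed on 2006-11-17, before the 2006-12-24 deadline, so the action is timely.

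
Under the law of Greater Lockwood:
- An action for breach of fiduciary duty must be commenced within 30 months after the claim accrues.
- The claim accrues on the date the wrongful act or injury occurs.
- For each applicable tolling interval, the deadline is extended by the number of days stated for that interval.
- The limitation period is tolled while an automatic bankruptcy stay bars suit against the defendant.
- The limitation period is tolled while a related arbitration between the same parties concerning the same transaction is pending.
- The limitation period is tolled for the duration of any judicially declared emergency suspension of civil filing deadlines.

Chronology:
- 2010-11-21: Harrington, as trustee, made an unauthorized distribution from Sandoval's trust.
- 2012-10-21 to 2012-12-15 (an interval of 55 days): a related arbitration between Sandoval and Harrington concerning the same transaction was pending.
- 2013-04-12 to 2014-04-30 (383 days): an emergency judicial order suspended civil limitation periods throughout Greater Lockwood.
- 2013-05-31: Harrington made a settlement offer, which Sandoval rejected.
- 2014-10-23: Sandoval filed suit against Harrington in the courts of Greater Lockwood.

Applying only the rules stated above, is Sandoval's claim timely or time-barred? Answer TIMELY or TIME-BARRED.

The limitation period began to run on 2010-11-21.
30 months from 2010-11-21 is 2013-05-21.
The period was tolled for 55 days by the pending related arbitration (2012-10-21 to 2012-12-15), pushing the deadline to 2013-07-15.
Because the emergency suspension of filing deadlines ran from 2013-04-12 to 2014-04-30, the deadline is extended by 383 days to 2014-08-02.
The other events in the timeline have no effect on the limitation period under the stated rules.
Filing on 2014-10-23 missed the 2014-08-02 deadline — the action is time-barred.

TIME-BARRED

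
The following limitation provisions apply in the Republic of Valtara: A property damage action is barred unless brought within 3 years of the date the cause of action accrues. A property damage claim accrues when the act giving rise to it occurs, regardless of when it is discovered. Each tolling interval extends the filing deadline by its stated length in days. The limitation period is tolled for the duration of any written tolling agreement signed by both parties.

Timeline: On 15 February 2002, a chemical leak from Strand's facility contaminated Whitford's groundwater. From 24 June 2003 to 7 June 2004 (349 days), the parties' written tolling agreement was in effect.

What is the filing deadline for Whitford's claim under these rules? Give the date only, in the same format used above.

30 January 2006

The limitation period began to run on 15 February 2002.
The untolled deadline — 3 years after 15 February 2002 — is 15 February 2005.
The written tolling agreement from 24 June 2003 to 7 June 2004 tolled the period for 349 days, extending the deadline to 30 January 2006.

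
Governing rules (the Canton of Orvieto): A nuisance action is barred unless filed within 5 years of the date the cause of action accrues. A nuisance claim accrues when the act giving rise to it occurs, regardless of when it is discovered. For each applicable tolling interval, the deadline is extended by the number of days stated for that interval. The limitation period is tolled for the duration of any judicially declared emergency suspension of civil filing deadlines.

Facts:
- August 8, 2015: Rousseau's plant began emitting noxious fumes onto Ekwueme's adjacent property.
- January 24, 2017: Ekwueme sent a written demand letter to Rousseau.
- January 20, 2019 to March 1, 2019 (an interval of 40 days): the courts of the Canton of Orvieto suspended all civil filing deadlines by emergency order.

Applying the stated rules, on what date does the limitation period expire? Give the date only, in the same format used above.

September 17, 2020

The cause of action accrued on August 8, 2015, the date of the act.
The untolled deadline — 5 years after August 8, 2015 — is August 8, 2020.
The period was tolled for 40 days by the emergency suspension of filing deadlines (January 20, 2019 to March 1, 2019), pushing the deadline to September 17, 2020.
The other events in the timeline have no effect on the limitation period under the stated rules.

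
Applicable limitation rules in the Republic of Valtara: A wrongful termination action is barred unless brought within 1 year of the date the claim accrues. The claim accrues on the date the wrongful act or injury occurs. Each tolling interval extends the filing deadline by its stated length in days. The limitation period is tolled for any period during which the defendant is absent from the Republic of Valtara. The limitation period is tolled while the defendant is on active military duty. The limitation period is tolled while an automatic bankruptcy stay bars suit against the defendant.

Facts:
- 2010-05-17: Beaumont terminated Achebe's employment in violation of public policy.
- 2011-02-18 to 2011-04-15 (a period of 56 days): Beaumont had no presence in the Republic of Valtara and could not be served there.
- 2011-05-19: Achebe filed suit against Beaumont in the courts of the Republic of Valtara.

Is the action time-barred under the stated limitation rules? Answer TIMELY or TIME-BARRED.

TIMELY

The limitation period began to run on 2010-05-17.
1 year from 2010-05-17 is 2011-05-17.
Because the defendant's absence from the jurisdiction ran from 2011-02-18 to 2011-04-15, the deadline is extended by 56 days to 2011-07-12.
Filing on 2011-05-19 beat the 2011-07-12 deadline — the action is timely.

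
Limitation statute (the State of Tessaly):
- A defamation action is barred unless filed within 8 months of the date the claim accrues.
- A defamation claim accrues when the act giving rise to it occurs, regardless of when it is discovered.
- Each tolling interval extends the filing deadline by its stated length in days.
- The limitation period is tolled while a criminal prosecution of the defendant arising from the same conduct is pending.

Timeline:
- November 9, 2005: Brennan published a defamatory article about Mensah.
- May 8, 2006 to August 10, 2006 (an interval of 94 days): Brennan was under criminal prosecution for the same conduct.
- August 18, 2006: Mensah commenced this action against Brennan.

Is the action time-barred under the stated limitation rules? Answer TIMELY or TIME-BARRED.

The claim accrued on November 9, 2005, the date of the act.
The untolled deadline — 8 months after November 9, 2005 — is July 9, 2006.
The pending criminal prosecution from May 8, 2006 to August 10, 2006 tolled the period for 94 days, extending the deadline to October 11, 2006.
The August 18, 2006 filing precedes the October 11, 2006 deadline; the claim is timely.

TIMELY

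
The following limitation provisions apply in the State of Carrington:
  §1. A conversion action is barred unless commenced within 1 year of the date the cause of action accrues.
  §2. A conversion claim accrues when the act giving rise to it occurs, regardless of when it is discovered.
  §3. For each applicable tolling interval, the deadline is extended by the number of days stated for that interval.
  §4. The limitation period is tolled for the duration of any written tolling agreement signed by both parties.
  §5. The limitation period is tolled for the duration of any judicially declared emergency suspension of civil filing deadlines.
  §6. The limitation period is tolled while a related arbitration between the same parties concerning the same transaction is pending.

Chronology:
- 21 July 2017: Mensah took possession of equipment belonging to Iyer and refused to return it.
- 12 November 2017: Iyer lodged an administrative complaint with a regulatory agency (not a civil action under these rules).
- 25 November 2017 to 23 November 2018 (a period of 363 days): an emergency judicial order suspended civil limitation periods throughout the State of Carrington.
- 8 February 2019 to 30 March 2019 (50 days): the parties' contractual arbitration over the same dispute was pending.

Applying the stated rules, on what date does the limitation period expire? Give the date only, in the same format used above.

7 September 2019

The cause of action accrued on 21 July 2017, the date of the act.
Adding the 1 year base period to 21 July 2017 gives a deadline of 21 July 2018, before any tolling.
Because the emergency suspension of filing deadlines ran from 25 November 2017 to 23 November 2018, the deadline is extended by 363 days to 19 July 2019.
The pending related arbitration from 8 February 2019 to 30 March 2019 tolled the period for 50 days, extending the deadline to 7 September 2019.
None of the other events listed affects the running of the period under the stated rules.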